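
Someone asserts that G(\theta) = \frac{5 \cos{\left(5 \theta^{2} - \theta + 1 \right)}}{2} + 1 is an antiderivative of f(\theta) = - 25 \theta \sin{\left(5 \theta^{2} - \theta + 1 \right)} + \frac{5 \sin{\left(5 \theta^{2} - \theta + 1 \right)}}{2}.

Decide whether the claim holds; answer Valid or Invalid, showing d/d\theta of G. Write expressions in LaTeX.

d/d\theta[G] = - 25 \theta \sin{\left(5 \theta^{2} - \theta + 1 \right)} + \frac{5 \sin{\left(5 \theta^{2} - \theta + 1 \right)}}{2}
This equals f(\theta) exactly, so the claim holds.

Valid - differentiating G returns exactly f.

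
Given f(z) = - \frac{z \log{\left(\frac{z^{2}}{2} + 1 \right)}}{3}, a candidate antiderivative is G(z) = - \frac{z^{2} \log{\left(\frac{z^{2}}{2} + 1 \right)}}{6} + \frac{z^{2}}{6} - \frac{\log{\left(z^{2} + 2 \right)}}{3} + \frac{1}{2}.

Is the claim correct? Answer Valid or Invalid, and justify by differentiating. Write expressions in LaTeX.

d/dz[G] = - \frac{z \log{\left(\frac{z^{2}}{2} + 1 \right)}}{3}
This equals f(z) exactly, so the claim holds.

Valid. The derivative of G reproduces f.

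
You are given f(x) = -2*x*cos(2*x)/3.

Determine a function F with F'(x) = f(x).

An antiderivative is F(x) = (-2*x*sin(2*x) - cos(2*x))/6.

An antiderivative F(x) passes only if d/dx[F] lands on f(x) exactly.
Check: d/dx[(-2*x*sin(2*x) - cos(2*x))/6] = -2*x*cos(2*x)/3 = f(x).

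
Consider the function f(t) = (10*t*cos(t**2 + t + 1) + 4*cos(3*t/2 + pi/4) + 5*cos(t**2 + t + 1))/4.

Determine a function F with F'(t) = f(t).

Check any antiderivative F(t) by computing F'(t) and comparing it with f(t).
Check: d/dt[2*sin(3*t/2 + pi/4)/3 + 5*sin(t**2 + t + 1)/4] = 5*t*cos(t**2 + t + 1)/2 + cos(3*t/2 + pi/4) + 5*cos(t**2 + t + 1)/4, which equals f(t).

An antiderivative is F(t) = 2*sin(3*t/2 + pi/4)/3 + 5*sin(t**2 + t + 1)/4.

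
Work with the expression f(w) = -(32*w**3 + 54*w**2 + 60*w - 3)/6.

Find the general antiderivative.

F(w) = -w*(8*w**3 + 18*w**2 + 30*w - 3)/6 + C

A first test for any F(w): its w-derivative must equal f(w) identically.
Check: d/dw[-w*(8*w**3 + 18*w**2 + 30*w - 3)/6] = -16*w**3/3 - 9*w**2 - 10*w + 1/2, which equals f(w).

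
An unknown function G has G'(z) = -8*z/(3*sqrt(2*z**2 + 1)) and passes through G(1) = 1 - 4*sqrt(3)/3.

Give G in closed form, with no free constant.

G(z) = 1 - 4*sqrt(2*z**2 + 1)/3

G'(z) matches the chain-rule pattern g'(h)*h' with inner function h(z) = 2*z**2 + 1; substituting u = h(z) collapses the integral.
A general antiderivative is -4*sqrt(2*z**2 + 1)/3 + C.
The condition gives C = 1 - 4*sqrt(3)/3 - (-4*sqrt(3)/3) = 1.
So G(z) = 1 - 4*sqrt(2*z**2 + 1)/3.
Check: d/dz[1 - 4*sqrt(2*z**2 + 1)/3] = -8*z/(3*sqrt(2*z**2 + 1)) = G'(z).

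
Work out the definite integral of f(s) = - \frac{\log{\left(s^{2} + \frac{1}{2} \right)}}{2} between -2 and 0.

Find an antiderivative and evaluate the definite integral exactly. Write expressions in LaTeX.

A first test for any F(s): its s-derivative must equal f(s) identically.
F(s) = - \frac{s \log{\left(s^{2} + \frac{1}{2} \right)} - 2 s + \sqrt{2} \operatorname{atan}{\left(\sqrt{2} s \right)}}{2} is an antiderivative of f.
Check: d/ds[- \frac{s \log{\left(s^{2} + \frac{1}{2} \right)} - 2 s + \sqrt{2} \operatorname{atan}{\left(\sqrt{2} s \right)}}{2}] = - \frac{\log{\left(s^{2} + \frac{1}{2} \right)}}{2} = f(s).
F(0) = 0; F(-2) = -2 + \frac{\sqrt{2} \operatorname{atan}{\left(2 \sqrt{2} \right)}}{2} + \log{\left(\frac{9}{2} \right)}.
Integral = F(0) - F(-2) = - \log{\left(\frac{9}{2} \right)} - \frac{\sqrt{2} \operatorname{atan}{\left(2 \sqrt{2} \right)}}{2} + 2.

Antiderivative: F(s) = - \frac{s \log{\left(s^{2} + \frac{1}{2} \right)} - 2 s + \sqrt{2} \operatorname{atan}{\left(\sqrt{2} s \right)}}{2}; value = - \log{\left(\frac{9}{2} \right)} - \frac{\sqrt{2} \operatorname{atan}{\left(2 \sqrt{2} \right)}}{2} + 2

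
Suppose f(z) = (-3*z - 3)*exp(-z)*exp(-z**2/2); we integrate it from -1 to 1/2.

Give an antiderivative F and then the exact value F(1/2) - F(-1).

f matches the chain-rule pattern g'(h)*h' with inner function h(z) = -z**2/2 - z; substituting u = h(z) collapses the integral.
F(z) = 3*exp(-z**2/2 - z) is an antiderivative of f.
Check: d/dz[3*exp(-z**2/2 - z)] = (-3*z - 3)*exp(-z)*exp(-z**2/2) = f(z).
F(1/2) = 3*exp(-5/8); F(-1) = 3*exp(1/2).
Integral = F(1/2) - F(-1) = -3*exp(1/2) + 3*exp(-5/8).

Antiderivative: F(z) = 3*exp(-z**2/2 - z); value = -3*exp(1/2) + 3*exp(-5/8)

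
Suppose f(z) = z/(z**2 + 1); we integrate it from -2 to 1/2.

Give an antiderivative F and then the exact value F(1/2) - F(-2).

Antiderivative: F(z) = log(z**2 + 1)/2; value = -log(5)/2 + log(5/4)/2

The substitution u = z**2 + 1 works: f is exactly (dF/du)*(du/dz) for that inner function.
F(z) = log(z**2 + 1)/2 is an antiderivative of f.
Check: d/dz[log(z**2 + 1)/2] = z/(z**2 + 1) = f(z).
F(1/2) = log(5/4)/2; F(-2) = log(5)/2.
Integral = F(1/2) - F(-2) = -log(5)/2 + log(5/4)/2.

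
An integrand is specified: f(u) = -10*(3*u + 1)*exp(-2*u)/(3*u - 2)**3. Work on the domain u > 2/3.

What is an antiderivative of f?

An antiderivative is F(u) = 5/(9*u**2*exp(2*u) - 12*u*exp(2*u) + 4*exp(2*u)).

Recognize the product-rule pattern: f = v'r + vr' with v = 5/(3*u - 2)**2, r = exp(-2*u), so integration by parts undoes it.
Check: d/du[5/(9*u**2*exp(2*u) - 12*u*exp(2*u) + 4*exp(2*u))] = (-30*u - 10)/(27*u**3*exp(2*u) - 54*u**2*exp(2*u) + 36*u*exp(2*u) - 8*exp(2*u)), which equals f(u).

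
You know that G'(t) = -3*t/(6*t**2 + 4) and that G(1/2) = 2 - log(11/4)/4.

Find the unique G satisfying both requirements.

G'(t) matches the chain-rule pattern g'(h)*h' with inner function h(t) = 3*t**2 + 2; substituting u = h(t) collapses the integral.
A general antiderivative is -log(3*t**2 + 2)/4 + C.
The condition gives C = 2 - log(11/4)/4 - (-log(11/4)/4) = 2.
So G(t) = 2 - log(3*t**2 + 2)/4.
Check: d/dt[2 - log(3*t**2 + 2)/4] = -3*t/(6*t**2 + 4) = G'(t).

G(t) = 2 - log(3*t**2 + 2)/4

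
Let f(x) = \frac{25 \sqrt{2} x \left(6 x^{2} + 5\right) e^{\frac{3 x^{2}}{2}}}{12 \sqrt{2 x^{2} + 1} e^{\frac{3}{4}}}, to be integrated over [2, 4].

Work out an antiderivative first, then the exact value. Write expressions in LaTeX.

Antiderivative: F(x) = \frac{25 \sqrt{4 x^{2} + 2} e^{\frac{3 x^{2}}{2}}}{12 e^{\frac{3}{4}}}; value = - \frac{25 \sqrt{2} e^{\frac{21}{4}}}{4} + \frac{25 \sqrt{66} e^{\frac{93}{4}}}{12}

Recognize the product-rule pattern: f = u'v + uv' with u = \frac{25 \sqrt{4 x^{2} + 2}}{12}, v = e^{\frac{3 x^{2}}{2} - \frac{3}{4}}, so integration by parts undoes it.
F(x) = \frac{25 \sqrt{4 x^{2} + 2} e^{\frac{3 x^{2}}{2}}}{12 e^{\frac{3}{4}}} is an antiderivative of f.
Check: d/dx[\frac{25 \sqrt{4 x^{2} + 2} e^{\frac{3 x^{2}}{2}}}{12 e^{\frac{3}{4}}}] = \frac{150 \sqrt{2} x^{3} e^{\frac{3 x^{2}}{2}} + 125 \sqrt{2} x e^{\frac{3 x^{2}}{2}}}{12 \sqrt{2 x^{2} + 1} e^{\frac{3}{4}}}, which equals f(x).
F(4) = \frac{25 \sqrt{66} e^{\frac{93}{4}}}{12}; F(2) = \frac{25 \sqrt{2} e^{\frac{21}{4}}}{4}.
Integral = F(4) - F(2) = - \frac{25 \sqrt{2} e^{\frac{21}{4}}}{4} + \frac{25 \sqrt{66} e^{\frac{93}{4}}}{12}.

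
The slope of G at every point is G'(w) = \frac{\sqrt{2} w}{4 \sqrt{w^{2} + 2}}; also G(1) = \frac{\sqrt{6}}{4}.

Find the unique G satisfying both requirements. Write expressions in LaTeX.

The substitution u = \frac{w^{2}}{2} + 1 works: G'(w) is exactly (dG/du)*(du/dw) for that inner function.
A general antiderivative is \frac{\sqrt{\frac{w^{2}}{2} + 1}}{2} + C.
The condition gives C = \frac{\sqrt{6}}{4} - (\frac{\sqrt{6}}{4}) = 0.
So G(w) = \frac{\sqrt{2} \sqrt{w^{2} + 2}}{4}.
Check: d/dw[\frac{\sqrt{2} \sqrt{w^{2} + 2}}{4}] = \frac{\sqrt{2} w}{4 \sqrt{w^{2} + 2}} = G'(w).

G(w) = \frac{\sqrt{2} \sqrt{w^{2} + 2}}{4}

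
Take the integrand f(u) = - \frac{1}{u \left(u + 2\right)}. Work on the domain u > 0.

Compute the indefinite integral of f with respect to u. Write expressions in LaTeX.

The denominator factors as u \left(u + 2\right); partial fractions split f into directly integrable pieces: \frac{1}{2 \left(u + 2\right)} - \frac{1}{2 u}.
Check: d/du[- \frac{\log{\left(u \right)}}{2} + \frac{\log{\left(u + 2 \right)}}{2}] = - \frac{1}{u^{2} + 2 u}, which equals f(u).

F(u) = - \frac{\log{\left(u \right)}}{2} + \frac{\log{\left(u + 2 \right)}}{2} + C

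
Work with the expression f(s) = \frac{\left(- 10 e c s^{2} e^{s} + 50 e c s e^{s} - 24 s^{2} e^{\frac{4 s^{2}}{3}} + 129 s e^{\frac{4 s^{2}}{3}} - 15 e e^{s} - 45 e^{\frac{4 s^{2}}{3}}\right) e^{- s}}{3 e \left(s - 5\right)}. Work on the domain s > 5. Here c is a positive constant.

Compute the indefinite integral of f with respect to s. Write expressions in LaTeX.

Differentiate the proposed F(s) back; it has to land on f(s) exactly.
Check: d/ds[\frac{\left(- 5 e c s^{2} e^{s} e^{- \frac{4 s^{2}}{3}} - 15 e e^{s} e^{- \frac{4 s^{2}}{3}} \log{\left(s - 5 \right)} - 9\right) e^{- s} e^{\frac{4 s^{2}}{3}}}{3 e}] = \frac{- 10 e c s^{2} e^{s} + 50 e c s e^{s} - 24 s^{2} e^{\frac{4 s^{2}}{3}} + 129 s e^{\frac{4 s^{2}}{3}} - 15 e e^{s} - 45 e^{\frac{4 s^{2}}{3}}}{3 e s e^{s} - 15 e e^{s}}, which equals f(s).

F(s) = \frac{\left(- 5 e c s^{2} e^{s} e^{- \frac{4 s^{2}}{3}} - 15 e e^{s} e^{- \frac{4 s^{2}}{3}} \log{\left(s - 5 \right)} - 9\right) e^{- s} e^{\frac{4 s^{2}}{3}}}{3 e} + C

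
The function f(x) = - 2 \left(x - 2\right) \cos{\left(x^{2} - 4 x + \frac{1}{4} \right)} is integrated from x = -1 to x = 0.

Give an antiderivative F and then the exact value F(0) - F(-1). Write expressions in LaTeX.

Antiderivative: F(x) = - \sin{\left(x^{2} - 4 x + \frac{1}{4} \right)}; value = \sin{\left(\frac{21}{4} \right)} - \sin{\left(\frac{1}{4} \right)}

The substitution u = x^{2} - 4 x + \frac{1}{4} works: f is exactly (dF/du)*(du/dx) for that inner function.
F(x) = - \sin{\left(x^{2} - 4 x + \frac{1}{4} \right)} is an antiderivative of f.
Check: d/dx[- \sin{\left(x^{2} - 4 x + \frac{1}{4} \right)}] = - 2 x \cos{\left(x^{2} - 4 x + \frac{1}{4} \right)} + 4 \cos{\left(x^{2} - 4 x + \frac{1}{4} \right)}, which equals f(x).
F(0) = - \sin{\left(\frac{1}{4} \right)}; F(-1) = - \sin{\left(\frac{21}{4} \right)}.
Integral = F(0) - F(-1) = \sin{\left(\frac{21}{4} \right)} - \sin{\left(\frac{1}{4} \right)}.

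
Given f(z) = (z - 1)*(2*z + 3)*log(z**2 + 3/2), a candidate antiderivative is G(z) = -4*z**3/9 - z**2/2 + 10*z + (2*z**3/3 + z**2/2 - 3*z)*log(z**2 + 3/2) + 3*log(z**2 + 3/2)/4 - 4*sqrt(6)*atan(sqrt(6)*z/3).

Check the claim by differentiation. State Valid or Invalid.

d/dz[G] = 2*z**2*log(z**2 + 3/2) + z*log(z**2 + 3/2) - 3*log(z**2 + 3/2) + 2
d/dz[G] - f(z) = 2 != 0.

Invalid: d/dz[G] - f = 2, which is not 0.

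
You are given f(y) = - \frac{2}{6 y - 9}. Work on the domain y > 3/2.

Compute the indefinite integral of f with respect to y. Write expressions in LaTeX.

F(y) = - \frac{\log{\left(4 y - 6 \right)}}{3} + C

Differentiate the proposed F(y) back; it has to land on f(y) exactly.
Check: d/dy[- \frac{\log{\left(4 y - 6 \right)}}{3}] = - \frac{2}{6 y - 9} = f(y).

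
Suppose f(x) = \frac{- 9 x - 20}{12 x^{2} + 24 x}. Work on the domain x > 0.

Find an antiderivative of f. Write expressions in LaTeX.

An antiderivative is F(x) = \frac{- 10 \log{\left(x \right)} + \log{\left(x + 2 \right)}}{12}.

Factor the denominator (12 x \left(x + 2\right)) and decompose: f = \frac{1}{12 \left(x + 2\right)} - \frac{5}{6 x}; each piece integrates to a log, atan, or power term.
Check: d/dx[\frac{- 10 \log{\left(x \right)} + \log{\left(x + 2 \right)}}{12}] = \frac{- 9 x - 20}{12 x^{2} + 24 x} = f(x).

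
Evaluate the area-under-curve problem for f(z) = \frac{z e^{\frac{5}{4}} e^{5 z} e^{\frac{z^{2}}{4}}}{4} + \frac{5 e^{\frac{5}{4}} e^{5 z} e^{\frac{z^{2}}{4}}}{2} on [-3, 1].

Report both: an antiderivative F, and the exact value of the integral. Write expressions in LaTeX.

Antiderivative: F(z) = \frac{e^{\frac{5}{4}} e^{5 z} e^{\frac{z^{2}}{4}}}{2}; value = - \frac{1}{2 e^{\frac{23}{2}}} + \frac{e^{\frac{13}{2}}}{2}

f matches the chain-rule pattern g'(h)*h' with inner function h(z) = \frac{z^{2}}{4} + 5 z + \frac{5}{4}; substituting u = h(z) collapses the integral.
F(z) = \frac{e^{\frac{5}{4}} e^{5 z} e^{\frac{z^{2}}{4}}}{2} is an antiderivative of f.
Check: d/dz[\frac{e^{\frac{5}{4}} e^{5 z} e^{\frac{z^{2}}{4}}}{2}] = \frac{z e^{\frac{5}{4}} e^{5 z} e^{\frac{z^{2}}{4}}}{4} + \frac{5 e^{\frac{5}{4}} e^{5 z} e^{\frac{z^{2}}{4}}}{2} = f(z).
F(1) = \frac{e^{\frac{13}{2}}}{2}; F(-3) = \frac{1}{2 e^{\frac{23}{2}}}.
Integral = F(1) - F(-3) = - \frac{1}{2 e^{\frac{23}{2}}} + \frac{e^{\frac{13}{2}}}{2}.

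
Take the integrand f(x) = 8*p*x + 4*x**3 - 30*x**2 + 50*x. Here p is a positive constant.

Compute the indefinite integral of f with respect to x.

Integrate term by term and add the pieces.
Check: d/dx[4*p*x**2 + x**4 - 10*x**3 + 25*x**2] = 8*p*x + 4*x**3 - 30*x**2 + 50*x = f(x).

F(x) = 4*p*x**2 + x**4 - 10*x**3 + 25*x**2 + C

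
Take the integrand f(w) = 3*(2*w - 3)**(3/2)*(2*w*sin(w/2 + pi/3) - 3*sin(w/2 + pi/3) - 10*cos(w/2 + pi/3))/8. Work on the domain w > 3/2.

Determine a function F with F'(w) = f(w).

An antiderivative is F(w) = -3*w**2*sqrt(2*w - 3)*cos(w/2 + pi/3) + 9*w*sqrt(2*w - 3)*cos(w/2 + pi/3) - 27*sqrt(2*w - 3)*cos(w/2 + pi/3)/4.

Recognize the product-rule pattern: f = u'v + uv' with u = -3*(2*w - 3)**(5/2)/4, v = cos(w/2 + pi/3), so integration by parts undoes it.
Check: d/dw[-3*w**2*sqrt(2*w - 3)*cos(w/2 + pi/3) + 9*w*sqrt(2*w - 3)*cos(w/2 + pi/3) - 27*sqrt(2*w - 3)*cos(w/2 + pi/3)/4] = (24*w**3*sin(w/2 + pi/3) - 108*w**2*sin(w/2 + pi/3) - 120*w**2*cos(w/2 + pi/3) + 162*w*sin(w/2 + pi/3) + 360*w*cos(w/2 + pi/3) - 81*sin(w/2 + pi/3) - 270*cos(w/2 + pi/3))/(8*sqrt(2*w - 3)), which equals f(w).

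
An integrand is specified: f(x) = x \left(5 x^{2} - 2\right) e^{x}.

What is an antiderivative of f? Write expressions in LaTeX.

f has the shape u'v + uv' for u = 5 x^{3} - 15 x^{2} + 28 x - 28 and v = e^{x} — it is the derivative of the product u*v.
Check: d/dx[5 x^{3} e^{x} - 15 x^{2} e^{x} + 28 x e^{x} - 28 e^{x}] = 5 x^{3} e^{x} - 2 x e^{x}, which equals f(x).

An antiderivative is F(x) = 5 x^{3} e^{x} - 15 x^{2} e^{x} + 28 x e^{x} - 28 e^{x}.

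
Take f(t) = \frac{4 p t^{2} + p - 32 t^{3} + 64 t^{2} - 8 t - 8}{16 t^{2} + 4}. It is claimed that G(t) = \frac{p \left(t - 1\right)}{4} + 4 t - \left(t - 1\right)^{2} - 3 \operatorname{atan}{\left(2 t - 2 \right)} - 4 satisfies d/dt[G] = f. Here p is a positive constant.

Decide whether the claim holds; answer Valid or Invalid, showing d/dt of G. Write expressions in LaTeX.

d/dt[G] = \frac{4 p t^{2} - 8 p t + 5 p - 32 t^{3} + 160 t^{2} - 232 t + 96}{16 t^{2} - 32 t + 20}
d/dt[G] - f(t) = \frac{32 t^{4} - 64 t^{3} + 48 t^{2} - 64 t + 34}{16 t^{4} - 32 t^{3} + 24 t^{2} - 8 t + 5} != 0.

Invalid: d/dt[G] - f = \frac{32 t^{4} - 64 t^{3} + 48 t^{2} - 64 t + 34}{16 t^{4} - 32 t^{3} + 24 t^{2} - 8 t + 5}, which is not 0.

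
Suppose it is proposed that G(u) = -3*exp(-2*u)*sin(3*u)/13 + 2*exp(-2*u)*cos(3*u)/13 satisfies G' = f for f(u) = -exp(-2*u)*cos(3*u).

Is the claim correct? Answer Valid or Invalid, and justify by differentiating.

Valid: G'(u) = f(u).

d/du[G] = -exp(-2*u)*cos(3*u)
This equals f(u) exactly, so the claim holds.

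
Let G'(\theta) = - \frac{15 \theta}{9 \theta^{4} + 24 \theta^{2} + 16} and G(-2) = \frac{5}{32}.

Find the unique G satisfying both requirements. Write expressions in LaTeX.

G(\theta) = \frac{5}{2 \left(3 \theta^{2} + 4\right)}

The substitution u = \frac{3 \theta^{2}}{2} + 2 works: G'(\theta) is exactly (dG/du)*(du/d\theta) for that inner function.
A general antiderivative is \frac{5}{4 \left(\frac{3 \theta^{2}}{2} + 2\right)} + C.
The condition gives C = \frac{5}{32} - (\frac{5}{32}) = 0.
So G(\theta) = \frac{5}{2 \left(3 \theta^{2} + 4\right)}.
Check: d/d\theta[\frac{5}{2 \left(3 \theta^{2} + 4\right)}] = - \frac{15 \theta}{9 \theta^{4} + 24 \theta^{2} + 16} = G'(\theta).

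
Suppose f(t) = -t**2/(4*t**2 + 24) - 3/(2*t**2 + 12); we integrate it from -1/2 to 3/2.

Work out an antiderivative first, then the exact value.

Antiderivative: F(t) = -t/4; value = -1/2

The integrand splits into summands that can be handled one at a time.
F(t) = -t/4 is an antiderivative of f.
Check: d/dt[-t/4] = -1/4, which equals f(t).
F(3/2) = -3/8; F(-1/2) = 1/8.
Integral = F(3/2) - F(-1/2) = -1/2.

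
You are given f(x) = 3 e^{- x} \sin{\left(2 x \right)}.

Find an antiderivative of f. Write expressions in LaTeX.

An antiderivative is F(x) = \frac{3 \left(- \sin{\left(2 x \right)} - 2 \cos{\left(2 x \right)}\right) e^{- x}}{5}.

An antiderivative F(x) passes only if d/dx[F] lands on f(x) exactly.
Check: d/dx[\frac{3 \left(- \sin{\left(2 x \right)} - 2 \cos{\left(2 x \right)}\right) e^{- x}}{5}] = 3 e^{- x} \sin{\left(2 x \right)} = f(x).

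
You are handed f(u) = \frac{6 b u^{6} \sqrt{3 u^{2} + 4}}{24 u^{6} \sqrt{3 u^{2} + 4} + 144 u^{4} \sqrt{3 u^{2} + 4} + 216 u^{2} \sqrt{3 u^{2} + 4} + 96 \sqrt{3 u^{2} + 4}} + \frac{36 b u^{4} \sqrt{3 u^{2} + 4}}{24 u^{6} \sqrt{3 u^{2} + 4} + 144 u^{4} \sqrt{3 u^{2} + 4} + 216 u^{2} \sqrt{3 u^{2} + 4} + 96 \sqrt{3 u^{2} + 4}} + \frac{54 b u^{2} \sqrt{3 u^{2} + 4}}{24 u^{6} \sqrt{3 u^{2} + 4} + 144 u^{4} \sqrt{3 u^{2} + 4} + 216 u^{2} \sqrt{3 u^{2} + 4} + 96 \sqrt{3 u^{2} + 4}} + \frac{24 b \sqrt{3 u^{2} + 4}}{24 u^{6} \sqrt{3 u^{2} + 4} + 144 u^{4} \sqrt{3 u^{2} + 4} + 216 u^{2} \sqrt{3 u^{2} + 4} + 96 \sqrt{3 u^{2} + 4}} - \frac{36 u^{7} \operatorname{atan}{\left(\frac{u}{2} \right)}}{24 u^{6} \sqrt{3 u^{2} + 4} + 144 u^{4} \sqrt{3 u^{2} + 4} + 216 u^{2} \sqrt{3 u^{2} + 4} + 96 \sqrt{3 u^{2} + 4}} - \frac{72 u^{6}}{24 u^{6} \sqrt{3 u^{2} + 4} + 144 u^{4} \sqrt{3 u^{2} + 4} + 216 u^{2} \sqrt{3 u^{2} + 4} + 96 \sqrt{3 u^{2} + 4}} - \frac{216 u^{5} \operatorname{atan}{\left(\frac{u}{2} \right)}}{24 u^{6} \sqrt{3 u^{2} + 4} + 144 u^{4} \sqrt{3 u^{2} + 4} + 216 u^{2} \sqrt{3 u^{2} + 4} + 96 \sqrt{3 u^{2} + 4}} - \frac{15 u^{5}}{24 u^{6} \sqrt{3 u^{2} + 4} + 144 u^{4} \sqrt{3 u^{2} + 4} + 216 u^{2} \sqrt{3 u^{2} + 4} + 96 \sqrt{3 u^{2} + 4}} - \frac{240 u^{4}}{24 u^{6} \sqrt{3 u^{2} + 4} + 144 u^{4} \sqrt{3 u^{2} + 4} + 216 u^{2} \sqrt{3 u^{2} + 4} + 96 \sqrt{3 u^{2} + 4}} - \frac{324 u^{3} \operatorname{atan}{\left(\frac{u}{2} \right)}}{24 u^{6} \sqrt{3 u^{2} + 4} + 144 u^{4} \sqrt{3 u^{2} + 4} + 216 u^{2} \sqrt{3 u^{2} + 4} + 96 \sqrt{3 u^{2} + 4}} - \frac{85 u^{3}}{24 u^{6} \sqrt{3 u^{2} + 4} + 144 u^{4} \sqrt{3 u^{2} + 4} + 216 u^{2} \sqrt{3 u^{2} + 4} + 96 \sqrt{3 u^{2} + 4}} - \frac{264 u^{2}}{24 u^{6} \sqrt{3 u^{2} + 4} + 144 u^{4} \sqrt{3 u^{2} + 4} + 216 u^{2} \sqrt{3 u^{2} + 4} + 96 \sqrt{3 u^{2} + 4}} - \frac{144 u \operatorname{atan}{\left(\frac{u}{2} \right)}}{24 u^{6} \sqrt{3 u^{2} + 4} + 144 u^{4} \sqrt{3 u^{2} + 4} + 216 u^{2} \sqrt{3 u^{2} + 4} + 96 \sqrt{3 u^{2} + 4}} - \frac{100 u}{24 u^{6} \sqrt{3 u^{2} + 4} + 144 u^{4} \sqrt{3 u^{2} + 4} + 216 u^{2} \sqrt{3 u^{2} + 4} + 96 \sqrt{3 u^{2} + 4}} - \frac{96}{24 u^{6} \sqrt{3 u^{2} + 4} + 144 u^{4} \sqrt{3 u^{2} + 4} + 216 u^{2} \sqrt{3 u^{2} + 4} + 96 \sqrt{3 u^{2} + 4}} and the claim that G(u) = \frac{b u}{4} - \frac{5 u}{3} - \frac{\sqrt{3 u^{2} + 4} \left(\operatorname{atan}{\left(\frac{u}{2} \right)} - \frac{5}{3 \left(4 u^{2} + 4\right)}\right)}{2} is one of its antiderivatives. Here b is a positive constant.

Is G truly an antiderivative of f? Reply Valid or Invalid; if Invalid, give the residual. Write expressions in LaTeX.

d/du[G] = \frac{6 b u^{6} \sqrt{3 u^{2} + 4} + 36 b u^{4} \sqrt{3 u^{2} + 4} + 54 b u^{2} \sqrt{3 u^{2} + 4} + 24 b \sqrt{3 u^{2} + 4} - 36 u^{7} \operatorname{atan}{\left(\frac{u}{2} \right)} - 40 u^{6} \sqrt{3 u^{2} + 4} - 72 u^{6} - 216 u^{5} \operatorname{atan}{\left(\frac{u}{2} \right)} - 15 u^{5} - 240 u^{4} \sqrt{3 u^{2} + 4} - 240 u^{4} - 324 u^{3} \operatorname{atan}{\left(\frac{u}{2} \right)} - 85 u^{3} - 360 u^{2} \sqrt{3 u^{2} + 4} - 264 u^{2} - 144 u \operatorname{atan}{\left(\frac{u}{2} \right)} - 100 u - 160 \sqrt{3 u^{2} + 4} - 96}{24 u^{6} \sqrt{3 u^{2} + 4} + 144 u^{4} \sqrt{3 u^{2} + 4} + 216 u^{2} \sqrt{3 u^{2} + 4} + 96 \sqrt{3 u^{2} + 4}}
d/du[G] - f(u) = - \frac{5}{3} != 0.

Invalid: d/du[G] - f = - \frac{5}{3}, which is not 0.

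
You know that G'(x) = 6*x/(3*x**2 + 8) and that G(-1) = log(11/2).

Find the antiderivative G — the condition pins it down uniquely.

G(x) = log(3*x**2/2 + 4)

G'(x) matches the chain-rule pattern g'(h)*h' with inner function h(x) = 3*x**2/2 + 4; substituting u = h(x) collapses the integral.
A general antiderivative is log(3*x**2/2 + 4) + C.
The condition gives C = log(11/2) - (log(11/2)) = 0.
So G(x) = log(3*x**2/2 + 4).
Check: d/dx[log(3*x**2/2 + 4)] = 6*x/(3*x**2 + 8) = G'(x).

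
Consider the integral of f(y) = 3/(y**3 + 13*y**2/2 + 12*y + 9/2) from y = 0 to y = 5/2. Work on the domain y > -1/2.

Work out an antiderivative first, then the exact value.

The denominator factors as (y + 3)**2*(2*y + 1); partial fractions split f into directly integrable pieces: 24/(25*(2*y + 1)) - 12/(25*(y + 3)) - 6/(5*(y + 3)**2).
F(y) = 12*log(y + 1/2)/25 - 12*log(y + 3)/25 + 6/(5*y + 15) is an antiderivative of f.
Check: d/dy[12*log(y + 1/2)/25 - 12*log(y + 3)/25 + 6/(5*y + 15)] = 6/(2*y**3 + 13*y**2 + 24*y + 9), which equals f(y).
F(5/2) = -12*log(11/2)/25 + 12/55 + 12*log(3)/25; F(0) = -12*log(3)/25 - 12*log(2)/25 + 2/5.
Integral = F(5/2) - F(0) = -12*log(11/2)/25 - 2/11 + 12*log(2)/25 + 24*log(3)/25.

Antiderivative: F(y) = 12*log(y + 1/2)/25 - 12*log(y + 3)/25 + 6/(5*y + 15); value = -12*log(11/2)/25 - 2/11 + 12*log(2)/25 + 24*log(3)/25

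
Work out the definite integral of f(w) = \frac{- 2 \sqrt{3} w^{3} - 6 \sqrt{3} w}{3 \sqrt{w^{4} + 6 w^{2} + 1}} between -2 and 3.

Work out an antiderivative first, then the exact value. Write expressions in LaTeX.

f matches the chain-rule pattern g'(h)*h' with inner function h(w) = \frac{w^{4}}{3} + 2 w^{2} + \frac{1}{3}; substituting u = h(w) collapses the integral.
F(w) = - \frac{\sqrt{3} \sqrt{w^{4} + 6 w^{2} + 1}}{3} is an antiderivative of f.
Check: d/dw[- \frac{\sqrt{3} \sqrt{w^{4} + 6 w^{2} + 1}}{3}] = \frac{- 2 \sqrt{3} w^{3} - 6 \sqrt{3} w}{3 \sqrt{w^{4} + 6 w^{2} + 1}} = f(w).
F(3) = - \frac{2 \sqrt{102}}{3}; F(-2) = - \frac{\sqrt{123}}{3}.
Integral = F(3) - F(-2) = - \frac{2 \sqrt{102}}{3} + \frac{\sqrt{123}}{3}.

Antiderivative: F(w) = - \frac{\sqrt{3} \sqrt{w^{4} + 6 w^{2} + 1}}{3}; value = - \frac{2 \sqrt{102}}{3} + \frac{\sqrt{123}}{3}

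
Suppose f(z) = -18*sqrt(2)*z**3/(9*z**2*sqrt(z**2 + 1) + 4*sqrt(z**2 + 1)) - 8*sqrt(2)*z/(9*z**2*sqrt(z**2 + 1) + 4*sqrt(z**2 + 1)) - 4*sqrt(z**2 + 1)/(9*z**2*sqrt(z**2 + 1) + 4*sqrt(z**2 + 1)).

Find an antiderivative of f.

An antiderivative is F(z) = -2*sqrt(2*z**2 + 2) - 2*atan(3*z/2)/3.

The integrand splits into summands that can be handled one at a time.
Check: d/dz[-2*sqrt(2*z**2 + 2) - 2*atan(3*z/2)/3] = (-18*sqrt(2)*z**3 - 8*sqrt(2)*z - 4*sqrt(z**2 + 1))/(9*z**2*sqrt(z**2 + 1) + 4*sqrt(z**2 + 1)), which equals f(z).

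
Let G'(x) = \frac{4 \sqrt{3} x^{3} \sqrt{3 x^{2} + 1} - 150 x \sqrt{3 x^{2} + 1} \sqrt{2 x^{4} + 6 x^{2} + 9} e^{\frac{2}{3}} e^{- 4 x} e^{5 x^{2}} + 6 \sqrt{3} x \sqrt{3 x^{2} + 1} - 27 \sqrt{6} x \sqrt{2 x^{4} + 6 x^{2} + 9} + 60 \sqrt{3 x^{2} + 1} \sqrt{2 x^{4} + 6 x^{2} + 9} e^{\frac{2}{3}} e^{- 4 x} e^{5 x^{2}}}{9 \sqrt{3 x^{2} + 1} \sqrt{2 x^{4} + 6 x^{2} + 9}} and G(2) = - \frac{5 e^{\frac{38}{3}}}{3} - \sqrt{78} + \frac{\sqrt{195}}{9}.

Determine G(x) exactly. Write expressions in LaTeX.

A candidate passes only if d/dx[G] lands on the given G'(x) exactly.
A general antiderivative is - 3 \sqrt{2 x^{2} + \frac{2}{3}} + \frac{\sqrt{\frac{2 x^{4}}{3} + 2 x^{2} + 3}}{3} - \frac{5 e^{5 x^{2} - 4 x + \frac{2}{3}}}{3} + C.
The condition gives C = - \frac{5 e^{\frac{38}{3}}}{3} - \sqrt{78} + \frac{\sqrt{195}}{9} - (- \frac{5 e^{\frac{38}{3}}}{3} - \sqrt{78} + \frac{\sqrt{195}}{9}) = 0.
So G(x) = - \frac{9 \sqrt{6} \sqrt{3 x^{2} + 1} - \sqrt{3} \sqrt{2 x^{4} + 6 x^{2} + 9} + 15 e^{\frac{2}{3}} e^{- 4 x} e^{5 x^{2}}}{9}.
Check: d/dx[- \frac{9 \sqrt{6} \sqrt{3 x^{2} + 1} - \sqrt{3} \sqrt{2 x^{4} + 6 x^{2} + 9} + 15 e^{\frac{2}{3}} e^{- 4 x} e^{5 x^{2}}}{9}] = \frac{\left(4 \sqrt{3} x^{3} \sqrt{3 x^{2} + 1} e^{4 x} - 150 x \sqrt{3 x^{2} + 1} \sqrt{2 x^{4} + 6 x^{2} + 9} e^{\frac{2}{3}} e^{5 x^{2}} + 6 \sqrt{3} x \sqrt{3 x^{2} + 1} e^{4 x} - 27 \sqrt{6} x \sqrt{2 x^{4} + 6 x^{2} + 9} e^{4 x} + 60 \sqrt{3 x^{2} + 1} \sqrt{2 x^{4} + 6 x^{2} + 9} e^{\frac{2}{3}} e^{5 x^{2}}\right) e^{- 4 x}}{9 \sqrt{3 x^{2} + 1} \sqrt{2 x^{4} + 6 x^{2} + 9}}, which equals G'(x).

G(x) = - \frac{9 \sqrt{6} \sqrt{3 x^{2} + 1} - \sqrt{3} \sqrt{2 x^{4} + 6 x^{2} + 9} + 15 e^{\frac{2}{3}} e^{- 4 x} e^{5 x^{2}}}{9}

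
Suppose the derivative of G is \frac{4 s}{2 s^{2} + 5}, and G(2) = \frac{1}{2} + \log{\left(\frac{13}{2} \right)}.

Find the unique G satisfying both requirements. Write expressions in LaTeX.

G(s) = \log{\left(s^{2} + \frac{5}{2} \right)} + \frac{1}{2}

The substitution u = s^{2} + \frac{5}{2} works: G'(s) is exactly (dG/du)*(du/ds) for that inner function.
A general antiderivative is \log{\left(s^{2} + \frac{5}{2} \right)} + C.
The condition gives C = \frac{1}{2} + \log{\left(\frac{13}{2} \right)} - (\log{\left(\frac{13}{2} \right)}) = \frac{1}{2}.
So G(s) = \log{\left(s^{2} + \frac{5}{2} \right)} + \frac{1}{2}.
Check: d/ds[\log{\left(s^{2} + \frac{5}{2} \right)} + \frac{1}{2}] = \frac{4 s}{2 s^{2} + 5} = G'(s).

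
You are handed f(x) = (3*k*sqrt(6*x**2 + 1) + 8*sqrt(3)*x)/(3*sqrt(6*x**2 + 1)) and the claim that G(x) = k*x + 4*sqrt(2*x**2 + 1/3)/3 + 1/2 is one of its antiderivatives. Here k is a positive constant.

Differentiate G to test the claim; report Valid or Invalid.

d/dx[G] = (3*k*sqrt(6*x**2 + 1) + 8*sqrt(3)*x)/(3*sqrt(6*x**2 + 1))
This equals f(x) exactly, so the claim holds.

Valid. The derivative of G reproduces f.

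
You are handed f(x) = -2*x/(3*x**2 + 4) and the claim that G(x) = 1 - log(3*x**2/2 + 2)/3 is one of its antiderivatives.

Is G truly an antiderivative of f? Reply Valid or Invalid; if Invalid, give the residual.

d/dx[G] = -2*x/(3*x**2 + 4)
This equals f(x) exactly, so the claim holds.

Valid: G'(x) = f(x).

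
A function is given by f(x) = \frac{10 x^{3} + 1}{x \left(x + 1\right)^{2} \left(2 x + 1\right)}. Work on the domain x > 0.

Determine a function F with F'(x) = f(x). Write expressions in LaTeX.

An antiderivative is F(x) = 3 \log{\left(x + 1 \right)} + \log{\left(2 x^{2} + x \right)} + \frac{9}{x + 1}.

The denominator factors as x \left(x + 1\right)^{2} \left(2 x + 1\right); partial fractions split f into directly integrable pieces: \frac{2}{2 x + 1} + \frac{3}{x + 1} - \frac{9}{\left(x + 1\right)^{2}} + \frac{1}{x}.
Check: d/dx[3 \log{\left(x + 1 \right)} + \log{\left(2 x^{2} + x \right)} + \frac{9}{x + 1}] = \frac{10 x^{3} + 1}{2 x^{4} + 5 x^{3} + 4 x^{2} + x}, which equals f(x).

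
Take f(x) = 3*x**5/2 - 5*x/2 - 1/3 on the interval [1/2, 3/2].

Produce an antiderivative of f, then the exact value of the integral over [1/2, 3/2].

The integrand splits into summands that can be handled one at a time.
F(x) = x**6/4 - 5*x**2/4 - x/3 is an antiderivative of f.
Check: d/dx[x**6/4 - 5*x**2/4 - x/3] = 3*x**5/2 - 5*x/2 - 1/3 = f(x).
F(3/2) = -119/256; F(1/2) = -365/768.
Integral = F(3/2) - F(1/2) = 1/96.

Antiderivative: F(x) = x**6/4 - 5*x**2/4 - x/3; value = 1/96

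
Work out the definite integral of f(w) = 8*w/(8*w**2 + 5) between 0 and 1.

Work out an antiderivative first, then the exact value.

The substitution u = 4*w**2 + 5/2 works: f is exactly (dF/du)*(du/dw) for that inner function.
F(w) = log(4*w**2 + 5/2)/2 is an antiderivative of f.
Check: d/dw[log(4*w**2 + 5/2)/2] = 8*w/(8*w**2 + 5) = f(w).
F(1) = log(13/2)/2; F(0) = log(5/2)/2.
Integral = F(1) - F(0) = -log(5/2)/2 + log(13/2)/2.

Antiderivative: F(w) = log(4*w**2 + 5/2)/2; value = -log(5/2)/2 + log(13/2)/2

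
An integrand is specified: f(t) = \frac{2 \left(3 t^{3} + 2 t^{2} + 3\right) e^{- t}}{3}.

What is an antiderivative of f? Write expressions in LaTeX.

An antiderivative is F(t) = \frac{2 \left(- 3 t^{3} - 11 t^{2} - 22 t - 25\right) e^{- t}}{3}.

Recognize the product-rule pattern: f = u'v + uv' with u = - 2 t^{3} - \frac{22 t^{2}}{3} - \frac{44 t}{3} - \frac{50}{3}, v = e^{- t}, so integration by parts undoes it.
Check: d/dt[\frac{2 \left(- 3 t^{3} - 11 t^{2} - 22 t - 25\right) e^{- t}}{3}] = \frac{\left(6 t^{3} + 4 t^{2} + 6\right) e^{- t}}{3}, which equals f(t).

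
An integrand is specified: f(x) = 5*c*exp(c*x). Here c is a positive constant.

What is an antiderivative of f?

An antiderivative is F(x) = 5*exp(c*x).

Check any antiderivative F(x) by computing F'(x) and comparing it with f(x).
Check: d/dx[5*exp(c*x)] = 5*c*exp(c*x) = f(x).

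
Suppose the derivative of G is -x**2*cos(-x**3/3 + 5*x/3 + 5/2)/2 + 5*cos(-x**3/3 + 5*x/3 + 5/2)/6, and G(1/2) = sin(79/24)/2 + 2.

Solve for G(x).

G'(x) matches the chain-rule pattern g'(h)*h' with inner function h(x) = -x**3/3 + 5*x/3 + 5/2; substituting u = h(x) collapses the integral.
A general antiderivative is sin(-x**3/3 + 5*x/3 + 5/2)/2 + C.
The condition gives C = sin(79/24)/2 + 2 - (sin(79/24)/2) = 2.
So G(x) = sin(-x**3/3 + 5*x/3 + 5/2)/2 + 2.
Check: d/dx[sin(-x**3/3 + 5*x/3 + 5/2)/2 + 2] = -x**2*cos(-x**3/3 + 5*x/3 + 5/2)/2 + 5*cos(-x**3/3 + 5*x/3 + 5/2)/6 = G'(x).

G(x) = sin(-x**3/3 + 5*x/3 + 5/2)/2 + 2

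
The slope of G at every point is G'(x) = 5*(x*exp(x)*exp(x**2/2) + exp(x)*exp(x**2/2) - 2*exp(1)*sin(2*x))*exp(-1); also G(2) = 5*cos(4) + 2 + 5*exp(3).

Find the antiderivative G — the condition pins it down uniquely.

Whatever form G(x) takes, its d/dx must return the stated G'(x).
A general antiderivative is 5*exp(x**2/2 + x - 1) + 5*cos(2*x) + C.
The condition gives C = 5*cos(4) + 2 + 5*exp(3) - (5*cos(4) + 5*exp(3)) = 2.
So G(x) = 5*exp(-1)*exp(x)*exp(x**2/2) + 5*cos(2*x) + 2.
Check: d/dx[5*exp(-1)*exp(x)*exp(x**2/2) + 5*cos(2*x) + 2] = (5*x*exp(x)*exp(x**2/2) + 5*exp(x)*exp(x**2/2) - 10*exp(1)*sin(2*x))*exp(-1), which equals G'(x).

G(x) = 5*exp(-1)*exp(x)*exp(x**2/2) + 5*cos(2*x) + 2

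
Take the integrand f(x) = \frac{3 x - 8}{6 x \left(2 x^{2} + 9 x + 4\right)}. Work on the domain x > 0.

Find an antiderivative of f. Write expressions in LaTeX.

An antiderivative is F(x) = \frac{- 14 \log{\left(x \right)} + 19 \log{\left(x + \frac{1}{2} \right)} - 5 \log{\left(x + 4 \right)}}{42}.

The denominator factors as 6 x \left(x + 4\right) \left(2 x + 1\right); partial fractions split f into directly integrable pieces: \frac{19}{21 \left(2 x + 1\right)} - \frac{5}{42 \left(x + 4\right)} - \frac{1}{3 x}.
Check: d/dx[\frac{- 14 \log{\left(x \right)} + 19 \log{\left(x + \frac{1}{2} \right)} - 5 \log{\left(x + 4 \right)}}{42}] = \frac{3 x - 8}{12 x^{3} + 54 x^{2} + 24 x}, which equals f(x).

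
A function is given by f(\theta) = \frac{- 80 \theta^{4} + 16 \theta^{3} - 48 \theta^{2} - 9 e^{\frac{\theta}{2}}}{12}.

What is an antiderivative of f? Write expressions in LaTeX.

Whatever form F(\theta) takes, F'(\theta) = f(\theta) is non-negotiable.
Check: d/d\theta[- \frac{4 \theta^{5}}{3} + \frac{\theta^{4}}{3} - \frac{4 \theta^{3}}{3} - \frac{3 e^{\frac{\theta}{2}}}{2}] = - \frac{20 \theta^{4}}{3} + \frac{4 \theta^{3}}{3} - 4 \theta^{2} - \frac{3 e^{\frac{\theta}{2}}}{4}, which equals f(\theta).

An antiderivative is F(\theta) = - \frac{4 \theta^{5}}{3} + \frac{\theta^{4}}{3} - \frac{4 \theta^{3}}{3} - \frac{3 e^{\frac{\theta}{2}}}{2}.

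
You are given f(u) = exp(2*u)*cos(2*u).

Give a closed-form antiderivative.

A candidate is checked by its d/du: the result must match f(u).
Check: d/du[exp(2*u)*sin(2*u)/4 + exp(2*u)*cos(2*u)/4] = exp(2*u)*cos(2*u) = f(u).

An antiderivative is F(u) = exp(2*u)*sin(2*u)/4 + exp(2*u)*cos(2*u)/4.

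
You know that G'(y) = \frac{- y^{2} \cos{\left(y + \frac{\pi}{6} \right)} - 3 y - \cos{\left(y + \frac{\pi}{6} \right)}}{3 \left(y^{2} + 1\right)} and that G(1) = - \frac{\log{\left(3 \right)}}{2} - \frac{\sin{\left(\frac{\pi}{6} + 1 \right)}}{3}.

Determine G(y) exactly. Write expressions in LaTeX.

G(y) = - \frac{\log{\left(\frac{3 y^{2}}{2} + \frac{3}{2} \right)}}{2} - \frac{\sin{\left(y + \frac{\pi}{6} \right)}}{3}

For G(y) to be correct, d/dy[G] must agree with the stated G'(y) identically.
A general antiderivative is - \frac{\log{\left(\frac{3 y^{2}}{2} + \frac{3}{2} \right)}}{2} - \frac{\sin{\left(y + \frac{\pi}{6} \right)}}{3} + C.
The condition gives C = - \frac{\log{\left(3 \right)}}{2} - \frac{\sin{\left(\frac{\pi}{6} + 1 \right)}}{3} - (- \frac{\log{\left(3 \right)}}{2} - \frac{\sin{\left(\frac{\pi}{6} + 1 \right)}}{3}) = 0.
So G(y) = - \frac{\log{\left(\frac{3 y^{2}}{2} + \frac{3}{2} \right)}}{2} - \frac{\sin{\left(y + \frac{\pi}{6} \right)}}{3}.
Check: d/dy[- \frac{\log{\left(\frac{3 y^{2}}{2} + \frac{3}{2} \right)}}{2} - \frac{\sin{\left(y + \frac{\pi}{6} \right)}}{3}] = \frac{- y^{2} \cos{\left(y + \frac{\pi}{6} \right)} - 3 y - \cos{\left(y + \frac{\pi}{6} \right)}}{3 y^{2} + 3}, which equals G'(y).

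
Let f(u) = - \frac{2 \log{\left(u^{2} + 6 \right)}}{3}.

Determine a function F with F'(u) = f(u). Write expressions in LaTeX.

For F(u) to be correct the identity F'(u) - f(u) = 0 must hold.
Check: d/du[\frac{2 \left(- u \log{\left(u^{2} + 6 \right)} + 2 u - 2 \sqrt{6} \operatorname{atan}{\left(\frac{\sqrt{6} u}{6} \right)}\right)}{3}] = - \frac{2 \log{\left(u^{2} + 6 \right)}}{3} = f(u).

An antiderivative is F(u) = \frac{2 \left(- u \log{\left(u^{2} + 6 \right)} + 2 u - 2 \sqrt{6} \operatorname{atan}{\left(\frac{\sqrt{6} u}{6} \right)}\right)}{3}.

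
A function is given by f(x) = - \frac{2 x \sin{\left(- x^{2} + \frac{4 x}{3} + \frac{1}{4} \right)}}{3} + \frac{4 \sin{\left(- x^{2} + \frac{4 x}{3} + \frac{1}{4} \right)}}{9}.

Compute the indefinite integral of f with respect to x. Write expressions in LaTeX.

f matches the chain-rule pattern g'(h)*h' with inner function h(x) = - x^{2} + \frac{4 x}{3} + \frac{1}{4}; substituting u = h(x) collapses the integral.
Check: d/dx[- \frac{\cos{\left(- x^{2} + \frac{4 x}{3} + \frac{1}{4} \right)}}{3}] = - \frac{2 x \sin{\left(- x^{2} + \frac{4 x}{3} + \frac{1}{4} \right)}}{3} + \frac{4 \sin{\left(- x^{2} + \frac{4 x}{3} + \frac{1}{4} \right)}}{9} = f(x).

F(x) = - \frac{\cos{\left(- x^{2} + \frac{4 x}{3} + \frac{1}{4} \right)}}{3} + C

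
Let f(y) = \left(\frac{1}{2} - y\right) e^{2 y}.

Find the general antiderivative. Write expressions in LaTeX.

F(y) = - \frac{y e^{2 y}}{2} + \frac{e^{2 y}}{2} + C

f has the shape u'v + uv' for u = \frac{1}{2} - \frac{y}{2} and v = e^{2 y} — it is the derivative of the product u*v.
Check: d/dy[- \frac{y e^{2 y}}{2} + \frac{e^{2 y}}{2}] = - y e^{2 y} + \frac{e^{2 y}}{2}, which equals f(y).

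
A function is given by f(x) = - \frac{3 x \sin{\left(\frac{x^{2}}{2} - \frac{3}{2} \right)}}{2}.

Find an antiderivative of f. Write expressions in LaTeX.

An antiderivative is F(x) = \frac{3 \cos{\left(\frac{x^{2}}{2} - \frac{3}{2} \right)}}{2}.

f matches the chain-rule pattern g'(h)*h' with inner function h(x) = \frac{x^{2}}{2} - \frac{3}{2}; substituting u = h(x) collapses the integral.
Check: d/dx[\frac{3 \cos{\left(\frac{x^{2}}{2} - \frac{3}{2} \right)}}{2}] = - \frac{3 x \sin{\left(\frac{x^{2}}{2} - \frac{3}{2} \right)}}{2} = f(x).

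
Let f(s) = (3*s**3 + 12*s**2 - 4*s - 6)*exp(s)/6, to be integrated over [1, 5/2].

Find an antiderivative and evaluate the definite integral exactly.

Recognize the product-rule pattern: f = u'v + uv' with u = s**3/2 + s**2/2 - 5*s/3 + 2/3, v = exp(s), so integration by parts undoes it.
F(s) = (3*s**3 + 3*s**2 - 10*s + 4)*exp(s)/6 is an antiderivative of f.
Check: d/ds[(3*s**3 + 3*s**2 - 10*s + 4)*exp(s)/6] = s**3*exp(s)/2 + 2*s**2*exp(s) - 2*s*exp(s)/3 - exp(s), which equals f(s).
F(5/2) = 119*exp(5/2)/16; F(1) = 0.
Integral = F(5/2) - F(1) = 119*exp(5/2)/16.

Antiderivative: F(s) = (3*s**3 + 3*s**2 - 10*s + 4)*exp(s)/6; value = 119*exp(5/2)/16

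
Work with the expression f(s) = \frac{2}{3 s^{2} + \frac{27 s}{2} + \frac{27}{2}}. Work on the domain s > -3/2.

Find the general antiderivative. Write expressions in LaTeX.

The denominator factors as 3 \left(s + 3\right) \left(2 s + 3\right); partial fractions split f into directly integrable pieces: \frac{8}{9 \left(2 s + 3\right)} - \frac{4}{9 \left(s + 3\right)}.
Check: d/ds[\frac{4 \log{\left(s + \frac{3}{2} \right)}}{9} - \frac{4 \log{\left(s + 3 \right)}}{9}] = \frac{4}{6 s^{2} + 27 s + 27}, which equals f(s).

F(s) = \frac{4 \log{\left(s + \frac{3}{2} \right)}}{9} - \frac{4 \log{\left(s + 3 \right)}}{9} + C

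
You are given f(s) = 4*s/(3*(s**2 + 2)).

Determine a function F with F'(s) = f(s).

The substitution u = s**2 + 2 works: f is exactly (dF/du)*(du/ds) for that inner function.
Check: d/ds[2*log(s**2 + 2)/3] = 4*s/(3*s**2 + 6), which equals f(s).

An antiderivative is F(s) = 2*log(s**2 + 2)/3.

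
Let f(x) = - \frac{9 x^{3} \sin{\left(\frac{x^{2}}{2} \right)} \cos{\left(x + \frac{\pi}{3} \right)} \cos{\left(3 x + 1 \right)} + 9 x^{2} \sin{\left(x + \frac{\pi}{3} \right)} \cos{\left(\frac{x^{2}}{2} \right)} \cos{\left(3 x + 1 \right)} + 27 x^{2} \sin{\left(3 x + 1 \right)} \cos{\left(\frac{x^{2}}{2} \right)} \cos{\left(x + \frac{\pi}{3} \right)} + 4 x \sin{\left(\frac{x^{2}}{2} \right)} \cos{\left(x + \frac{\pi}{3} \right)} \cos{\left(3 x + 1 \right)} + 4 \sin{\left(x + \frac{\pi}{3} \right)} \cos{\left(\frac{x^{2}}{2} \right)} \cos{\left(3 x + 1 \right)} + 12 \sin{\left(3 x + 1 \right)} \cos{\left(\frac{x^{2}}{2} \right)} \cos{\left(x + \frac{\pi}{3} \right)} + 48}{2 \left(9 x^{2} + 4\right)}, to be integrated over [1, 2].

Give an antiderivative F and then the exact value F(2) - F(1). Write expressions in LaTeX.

Antiderivative: F(x) = \frac{\cos{\left(\frac{x^{2}}{2} \right)} \cos{\left(x + \frac{\pi}{3} \right)} \cos{\left(3 x + 1 \right)}}{2} - 4 \operatorname{atan}{\left(\frac{3 x}{2} \right)}; value = - 4 \operatorname{atan}{\left(3 \right)} - \frac{\cos{\left(\frac{1}{2} \right)} \cos{\left(4 \right)} \cos{\left(1 + \frac{\pi}{3} \right)}}{2} + \frac{\cos{\left(2 \right)} \cos{\left(7 \right)} \cos{\left(\frac{\pi}{3} + 2 \right)}}{2} + 4 \operatorname{atan}{\left(\frac{3}{2} \right)}

An antiderivative F(x) passes only if d/dx[F] lands on f(x) exactly.
F(x) = \frac{\cos{\left(\frac{x^{2}}{2} \right)} \cos{\left(x + \frac{\pi}{3} \right)} \cos{\left(3 x + 1 \right)}}{2} - 4 \operatorname{atan}{\left(\frac{3 x}{2} \right)} is an antiderivative of f.
Check: d/dx[\frac{\cos{\left(\frac{x^{2}}{2} \right)} \cos{\left(x + \frac{\pi}{3} \right)} \cos{\left(3 x + 1 \right)}}{2} - 4 \operatorname{atan}{\left(\frac{3 x}{2} \right)}] = \frac{- 9 x^{3} \sin{\left(\frac{x^{2}}{2} \right)} \cos{\left(x + \frac{\pi}{3} \right)} \cos{\left(3 x + 1 \right)} - 9 x^{2} \sin{\left(x + \frac{\pi}{3} \right)} \cos{\left(\frac{x^{2}}{2} \right)} \cos{\left(3 x + 1 \right)} - 27 x^{2} \sin{\left(3 x + 1 \right)} \cos{\left(\frac{x^{2}}{2} \right)} \cos{\left(x + \frac{\pi}{3} \right)} - 4 x \sin{\left(\frac{x^{2}}{2} \right)} \cos{\left(x + \frac{\pi}{3} \right)} \cos{\left(3 x + 1 \right)} - 4 \sin{\left(x + \frac{\pi}{3} \right)} \cos{\left(\frac{x^{2}}{2} \right)} \cos{\left(3 x + 1 \right)} - 12 \sin{\left(3 x + 1 \right)} \cos{\left(\frac{x^{2}}{2} \right)} \cos{\left(x + \frac{\pi}{3} \right)} - 48}{18 x^{2} + 8}, which equals f(x).
F(2) = - 4 \operatorname{atan}{\left(3 \right)} + \frac{\cos{\left(2 \right)} \cos{\left(7 \right)} \cos{\left(\frac{\pi}{3} + 2 \right)}}{2}; F(1) = - 4 \operatorname{atan}{\left(\frac{3}{2} \right)} + \frac{\cos{\left(\frac{1}{2} \right)} \cos{\left(4 \right)} \cos{\left(1 + \frac{\pi}{3} \right)}}{2}.
Integral = F(2) - F(1) = - 4 \operatorname{atan}{\left(3 \right)} - \frac{\cos{\left(\frac{1}{2} \right)} \cos{\left(4 \right)} \cos{\left(1 + \frac{\pi}{3} \right)}}{2} + \frac{\cos{\left(2 \right)} \cos{\left(7 \right)} \cos{\left(\frac{\pi}{3} + 2 \right)}}{2} + 4 \operatorname{atan}{\left(\frac{3}{2} \right)}.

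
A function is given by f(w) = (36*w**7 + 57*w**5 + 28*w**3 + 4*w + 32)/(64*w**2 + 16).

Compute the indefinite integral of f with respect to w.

F(w) = (27*w**6 + 54*w**4 + 36*w**2 + 288*atan(2*w) + 8)/288 + C

A first test for any F(w): its w-derivative must equal f(w) identically.
Check: d/dw[(27*w**6 + 54*w**4 + 36*w**2 + 288*atan(2*w) + 8)/288] = (36*w**7 + 57*w**5 + 28*w**3 + 4*w + 32)/(64*w**2 + 16) = f(w).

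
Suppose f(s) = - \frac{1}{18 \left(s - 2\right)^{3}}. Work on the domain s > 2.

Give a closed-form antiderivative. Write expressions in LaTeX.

An antiderivative is F(s) = \frac{1}{36 \left(s - 2\right)^{2}}.

For F(s) to be correct the identity F'(s) - f(s) = 0 must hold.
Check: d/ds[\frac{1}{36 \left(s - 2\right)^{2}}] = - \frac{1}{18 s^{3} - 108 s^{2} + 216 s - 144}, which equals f(s).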